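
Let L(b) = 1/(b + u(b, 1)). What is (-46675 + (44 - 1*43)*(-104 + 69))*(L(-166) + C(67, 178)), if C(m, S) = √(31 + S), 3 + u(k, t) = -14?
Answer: 15570/61 - 46710*√209 ≈ -6.7502e+5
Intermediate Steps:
u(k, t) = -17 (u(k, t) = -3 - 14 = -17)
L(b) = 1/(-17 + b) (L(b) = 1/(b - 17) = 1/(-17 + b))
(-46675 + (44 - 1*43)*(-104 + 69))*(L(-166) + C(67, 178)) = (-46675 + (44 - 1*43)*(-104 + 69))*(1/(-17 - 166) + √(31 + 178)) = (-46675 + (44 - 43)*(-35))*(1/(-183) + √209) = (-46675 + 1*(-35))*(-1/183 + √209) = (-46675 - 35)*(-1/183 + √209) = -46710*(-1/183 + √209) = 15570/61 - 46710*√209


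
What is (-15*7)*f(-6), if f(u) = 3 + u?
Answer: 315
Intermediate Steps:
(-15*7)*f(-6) = (-15*7)*(3 - 6) = -105*(-3) = 315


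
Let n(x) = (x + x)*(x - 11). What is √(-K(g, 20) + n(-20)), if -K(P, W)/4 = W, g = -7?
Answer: 2*√330 ≈ 36.332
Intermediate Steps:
n(x) = 2*x*(-11 + x) (n(x) = (2*x)*(-11 + x) = 2*x*(-11 + x))
K(P, W) = -4*W
√(-K(g, 20) + n(-20)) = √(-(-4)*20 + 2*(-20)*(-11 - 20)) = √(-1*(-80) + 2*(-20)*(-31)) = √(80 + 1240) = √1320 = 2*√330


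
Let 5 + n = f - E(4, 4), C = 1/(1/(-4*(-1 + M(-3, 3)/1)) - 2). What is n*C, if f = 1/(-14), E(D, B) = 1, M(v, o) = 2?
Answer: 170/63 ≈ 2.6984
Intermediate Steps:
f = -1/14 ≈ -0.071429
C = -4/9 (C = 1/(1/(-4*(-1 + 2/1)) - 2) = 1/(1/(-4*(-1 + 2*1)) - 2) = 1/(1/(-4*(-1 + 2)) - 2) = 1/(1/(-4*1) - 2) = 1/(1/(-4) - 2) = 1/(-1/4 - 2) = 1/(-9/4) = -4/9 ≈ -0.44444)
n = -85/14 (n = -5 + (-1/14 - 1*1) = -5 + (-1/14 - 1) = -5 - 15/14 = -85/14 ≈ -6.0714)
n*C = -85/14*(-4/9) = 170/63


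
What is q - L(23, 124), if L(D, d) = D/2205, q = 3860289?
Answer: 8511937222/2205 ≈ 3.8603e+6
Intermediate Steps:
L(D, d) = D/2205 (L(D, d) = D*(1/2205) = D/2205)
q - L(23, 124) = 3860289 - 23/2205 = 8511937222/2205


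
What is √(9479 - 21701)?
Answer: 3*I*√1358 ≈ 110.55*I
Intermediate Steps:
√(9479 - 21701) = √(-12222) = 3*I*√1358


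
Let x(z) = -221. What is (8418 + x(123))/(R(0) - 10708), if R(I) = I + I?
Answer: -8197/10708 ≈ -0.76550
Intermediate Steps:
R(I) = 2*I
(8418 + x(123))/(R(0) - 10708) = (8418 - 221)/(2*0 - 10708) = 8197/(0 - 10708) = 8197/(-10708) = 8197*(-1/10708) = -8197/10708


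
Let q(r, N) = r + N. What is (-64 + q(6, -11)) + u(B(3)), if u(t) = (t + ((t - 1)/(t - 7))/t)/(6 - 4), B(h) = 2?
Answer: -1361/20 ≈ -68.050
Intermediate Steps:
q(r, N) = N + r
u(t) = t/2 + (-1 + t)/(2*t*(-7 + t)) (u(t) = (t + ((-1 + t)/(-7 + t))/t)/2 = (t + ((-1 + t)/(-7 + t))/t)*(½) = (t + (-1 + t)/(t*(-7 + t)))*(½) = t/2 + (-1 + t)/(2*t*(-7 + t)))
(-64 + q(6, -11)) + u(B(3)) = (-64 + (-11 + 6)) + (½)*(-1 + 2 + 2³ - 7*2²)/(2*(-7 + 2)) = (-64 - 5) + (½)*(½)*(-1 + 2 + 8 - 7*4)/(-5) = -69 + (½)*(½)*(-⅕)*(-1 + 2 + 8 - 28) = -69 + (½)*(½)*(-⅕)*(-19) = -69 + 19/20 = -1361/20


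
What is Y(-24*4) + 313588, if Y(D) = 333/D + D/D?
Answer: 10034737/32 ≈ 3.1359e+5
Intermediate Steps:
Y(D) = 1 + 333/D (Y(D) = 333/D + 1 = 1 + 333/D)
Y(-24*4) + 313588 = (333 - 24*4)/((-24*4)) + 313588 = (333 - 96)/(-96) + 313588 = -1/96*237 + 313588 = -79/32 + 313588 = 10034737/32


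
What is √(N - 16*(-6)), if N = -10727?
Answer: I*√10631 ≈ 103.11*I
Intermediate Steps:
√(N - 16*(-6)) = √(-10727 - 16*(-6)) = √(-10727 + 96) = √(-10631) = I*√10631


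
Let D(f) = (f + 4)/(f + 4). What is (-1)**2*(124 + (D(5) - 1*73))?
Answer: 52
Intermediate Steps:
D(f) = 1 (D(f) = (4 + f)/(4 + f) = 1)
(-1)**2*(124 + (D(5) - 1*73)) = (-1)**2*(124 + (1 - 1*73)) = 1*(124 + (1 - 73)) = 1*(124 - 72) = 1*52 = 52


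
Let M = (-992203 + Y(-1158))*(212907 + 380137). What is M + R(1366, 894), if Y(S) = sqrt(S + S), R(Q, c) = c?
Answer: -588420035038 + 1186088*I*sqrt(579) ≈ -5.8842e+11 + 2.854e+7*I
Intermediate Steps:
Y(S) = sqrt(2)*sqrt(S) (Y(S) = sqrt(2*S) = sqrt(2)*sqrt(S))
M = -588420035932 + 1186088*I*sqrt(579) (M = (-992203 + sqrt(2)*sqrt(-1158))*(212907 + 380137) = (-992203 + sqrt(2)*(I*sqrt(1158)))*593044 = (-992203 + 2*I*sqrt(579))*593044 = -588420035932 + 1186088*I*sqrt(579) ≈ -5.8842e+11 + 2.854e+7*I)
M + R(1366, 894) = (-588420035932 + 1186088*I*sqrt(579)) + 894 = -588420035038 + 1186088*I*sqrt(579)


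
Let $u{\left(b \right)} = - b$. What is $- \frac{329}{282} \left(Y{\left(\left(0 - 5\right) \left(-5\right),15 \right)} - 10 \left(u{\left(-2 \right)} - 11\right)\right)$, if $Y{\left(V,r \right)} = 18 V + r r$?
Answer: $- \frac{1785}{2} \approx -892.5$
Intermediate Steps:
$Y{\left(V,r \right)} = r^{2} + 18 V$ ($Y{\left(V,r \right)} = 18 V + r^{2} = r^{2} + 18 V$)
$- \frac{329}{282} \left(Y{\left(\left(0 - 5\right) \left(-5\right),15 \right)} - 10 \left(u{\left(-2 \right)} - 11\right)\right) = - \frac{329}{282} \left(\left(15^{2} + 18 \left(0 - 5\right) \left(-5\right)\right) - 10 \left(\left(-1\right) \left(-2\right) - 11\right)\right) = \left(-329\right) \frac{1}{282} \left(\left(225 + 18 \left(\left(-5\right) \left(-5\right)\right)\right) - 10 \left(2 - 11\right)\right) = - \frac{7 \left(\left(225 + 18 \cdot 25\right) - -90\right)}{6} = - \frac{7 \left(\left(225 + 450\right) + 90\right)}{6} = - \frac{7 \left(675 + 90\right)}{6} = \left(- \frac{7}{6}\right) 765 = - \frac{1785}{2}$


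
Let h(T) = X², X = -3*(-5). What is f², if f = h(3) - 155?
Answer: 4900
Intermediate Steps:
X = 15
h(T) = 225 (h(T) = 15² = 225)
f = 70 (f = 225 - 155 = 70)
f² = 70² = 4900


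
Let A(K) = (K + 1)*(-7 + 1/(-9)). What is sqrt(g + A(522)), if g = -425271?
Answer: I*sqrt(3860911)/3 ≈ 654.97*I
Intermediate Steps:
A(K) = -64/9 - 64*K/9 (A(K) = (1 + K)*(-7 - 1/9) = (1 + K)*(-64/9) = -64/9 - 64*K/9)
sqrt(g + A(522)) = sqrt(-425271 + (-64/9 - 64/9*522)) = sqrt(-425271 + (-64/9 - 3712)) = sqrt(-425271 - 33472/9) = sqrt(-3860911/9) = I*sqrt(3860911)/3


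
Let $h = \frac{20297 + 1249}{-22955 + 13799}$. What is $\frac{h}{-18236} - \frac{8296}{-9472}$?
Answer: $\frac{515393371}{588366304} \approx 0.87597$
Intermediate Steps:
$h = - \frac{513}{218}$ ($h = \frac{21546}{-9156} = 21546 \left(- \frac{1}{9156}\right) = - \frac{513}{218} \approx -2.3532$)
$\frac{h}{-18236} - \frac{8296}{-9472} = - \frac{513}{218 \left(-18236\right)} - \frac{8296}{-9472} = \left(- \frac{513}{218}\right) \left(- \frac{1}{18236}\right) - - \frac{1037}{1184} = \frac{513}{3975448} + \frac{1037}{1184} = \frac{515393371}{588366304}$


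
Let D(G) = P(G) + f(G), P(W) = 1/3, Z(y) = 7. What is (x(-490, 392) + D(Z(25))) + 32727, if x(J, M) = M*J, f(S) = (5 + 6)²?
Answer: -477695/3 ≈ -1.5923e+5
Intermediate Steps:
f(S) = 121 (f(S) = 11² = 121)
P(W) = ⅓
x(J, M) = J*M
D(G) = 364/3 (D(G) = ⅓ + 121 = 364/3)
(x(-490, 392) + D(Z(25))) + 32727 = (-490*392 + 364/3) + 32727 = (-192080 + 364/3) + 32727 = -575876/3 + 32727 = -477695/3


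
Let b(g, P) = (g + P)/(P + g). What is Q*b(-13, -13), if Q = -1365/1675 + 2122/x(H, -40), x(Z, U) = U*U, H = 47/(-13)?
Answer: 27407/53600 ≈ 0.51132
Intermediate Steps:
H = -47/13 (H = 47*(-1/13) = -47/13 ≈ -3.6154)
x(Z, U) = U²
b(g, P) = 1 (b(g, P) = (P + g)/(P + g) = 1)
Q = 27407/53600 (Q = -1365/1675 + 2122/((-40)²) = -1365*1/1675 + 2122/1600 = -273/335 + 2122*(1/1600) = -273/335 + 1061/800 = 27407/53600 ≈ 0.51132)
Q*b(-13, -13) = (27407/53600)*1 = 27407/53600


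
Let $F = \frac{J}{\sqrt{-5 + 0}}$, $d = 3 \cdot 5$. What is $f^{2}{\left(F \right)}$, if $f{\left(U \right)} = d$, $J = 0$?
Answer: $225$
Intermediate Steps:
$d = 15$
$F = 0$ ($F = \frac{0}{\sqrt{-5 + 0}} = \frac{0}{\sqrt{-5}} = \frac{0}{i \sqrt{5}} = 0 \left(- \frac{i \sqrt{5}}{5}\right) = 0$)
$f{\left(U \right)} = 15$
$f^{2}{\left(F \right)} = 15^{2} = 225$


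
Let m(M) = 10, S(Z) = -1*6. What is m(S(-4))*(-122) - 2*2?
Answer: -1224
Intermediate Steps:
S(Z) = -6
m(S(-4))*(-122) - 2*2 = 10*(-122) - 2*2 = -1220 - 4 = -1224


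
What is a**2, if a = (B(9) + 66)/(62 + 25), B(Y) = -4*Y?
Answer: 100/841 ≈ 0.11891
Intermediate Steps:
a = 10/29 (a = (-4*9 + 66)/(62 + 25) = (-36 + 66)/87 = 30*(1/87) = 10/29 ≈ 0.34483)
a**2 = (10/29)**2 = 100/841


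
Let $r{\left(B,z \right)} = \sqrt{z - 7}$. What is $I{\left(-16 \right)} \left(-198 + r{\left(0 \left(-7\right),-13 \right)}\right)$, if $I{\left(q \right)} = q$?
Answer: $3168 - 32 i \sqrt{5} \approx 3168.0 - 71.554 i$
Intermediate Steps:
$r{\left(B,z \right)} = \sqrt{-7 + z}$
$I{\left(-16 \right)} \left(-198 + r{\left(0 \left(-7\right),-13 \right)}\right) = - 16 \left(-198 + \sqrt{-7 - 13}\right) = - 16 \left(-198 + \sqrt{-20}\right) = - 16 \left(-198 + 2 i \sqrt{5}\right) = 3168 - 32 i \sqrt{5}$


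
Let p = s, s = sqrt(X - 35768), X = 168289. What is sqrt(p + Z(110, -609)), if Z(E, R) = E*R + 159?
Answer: sqrt(-66831 + sqrt(132521)) ≈ 257.81*I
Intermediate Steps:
Z(E, R) = 159 + E*R
s = sqrt(132521) (s = sqrt(168289 - 35768) = sqrt(132521) ≈ 364.03)
p = sqrt(132521) ≈ 364.03
sqrt(p + Z(110, -609)) = sqrt(sqrt(132521) + (159 + 110*(-609))) = sqrt(sqrt(132521) + (159 - 66990)) = sqrt(sqrt(132521) - 66831) = sqrt(-66831 + sqrt(132521))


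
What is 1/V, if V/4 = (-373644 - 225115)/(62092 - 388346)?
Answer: 163127/1197518 ≈ 0.13622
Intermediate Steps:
V = 1197518/163127 (V = 4*((-373644 - 225115)/(62092 - 388346)) = 4*(-598759/(-326254)) = 4*(-598759*(-1/326254)) = 4*(598759/326254) = 1197518/163127 ≈ 7.3410)
1/V = 1/(1197518/163127) = 163127/1197518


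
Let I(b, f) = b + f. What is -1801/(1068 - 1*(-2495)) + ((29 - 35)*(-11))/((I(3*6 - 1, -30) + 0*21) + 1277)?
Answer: -1020653/2251816 ≈ -0.45326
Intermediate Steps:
-1801/(1068 - 1*(-2495)) + ((29 - 35)*(-11))/((I(3*6 - 1, -30) + 0*21) + 1277) = -1801/(1068 - 1*(-2495)) + ((29 - 35)*(-11))/((((3*6 - 1) - 30) + 0*21) + 1277) = -1801/(1068 + 2495) + (-6*(-11))/((((18 - 1) - 30) + 0) + 1277) = -1801/3563 + 66/(((17 - 30) + 0) + 1277) = -1801*1/3563 + 66/((-13 + 0) + 1277) = -1801/3563 + 66/(-13 + 1277) = -1801/3563 + 66/1264 = -1801/3563 + 66*(1/1264) = -1801/3563 + 33/632 = -1020653/2251816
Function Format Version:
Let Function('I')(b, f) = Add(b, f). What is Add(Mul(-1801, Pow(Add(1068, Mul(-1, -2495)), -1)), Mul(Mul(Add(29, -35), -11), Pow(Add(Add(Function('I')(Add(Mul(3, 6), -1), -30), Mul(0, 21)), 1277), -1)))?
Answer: Rational(-1020653, 2251816) ≈ -0.45326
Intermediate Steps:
Add(Mul(-1801, Pow(Add(1068, Mul(-1, -2495)), -1)), Mul(Mul(Add(29, -35), -11), Pow(Add(Add(Function('I')(Add(Mul(3, 6), -1), -30), Mul(0, 21)), 1277), -1))) = Add(Mul(-1801, Pow(Add(1068, Mul(-1, -2495)), -1)), Mul(Mul(Add(29, -35), -11), Pow(Add(Add(Add(Add(Mul(3, 6), -1), -30), Mul(0, 21)), 1277), -1))) = Add(Mul(-1801, Pow(Add(1068, 2495), -1)), Mul(Mul(-6, -11), Pow(Add(Add(Add(Add(18, -1), -30), 0), 1277), -1))) = Add(Mul(-1801, Pow(3563, -1)), Mul(66, Pow(Add(Add(Add(17, -30), 0), 1277), -1))) = Add(Mul(-1801, Rational(1, 3563)), Mul(66, Pow(Add(Add(-13, 0), 1277), -1))) = Add(Rational(-1801, 3563), Mul(66, Pow(Add(-13, 1277), -1))) = Add(Rational(-1801, 3563), Mul(66, Pow(1264, -1))) = Add(Rational(-1801, 3563), Mul(66, Rational(1, 1264))) = Add(Rational(-1801, 3563), Rational(33, 632)) = Rational(-1020653, 2251816)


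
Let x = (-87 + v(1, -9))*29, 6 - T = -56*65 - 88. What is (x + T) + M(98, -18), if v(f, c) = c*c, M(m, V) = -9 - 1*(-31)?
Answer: 3582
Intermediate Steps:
M(m, V) = 22 (M(m, V) = -9 + 31 = 22)
v(f, c) = c²
T = 3734 (T = 6 - (-56*65 - 88) = 6 - (-3640 - 88) = 6 - 1*(-3728) = 6 + 3728 = 3734)
x = -174 (x = (-87 + (-9)²)*29 = (-87 + 81)*29 = -6*29 = -174)
(x + T) + M(98, -18) = (-174 + 3734) + 22 = 3560 + 22 = 3582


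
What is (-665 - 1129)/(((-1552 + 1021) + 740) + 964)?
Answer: -26/17 ≈ -1.5294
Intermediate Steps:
(-665 - 1129)/(((-1552 + 1021) + 740) + 964) = -1794/((-531 + 740) + 964) = -1794/(209 + 964) = -1794/1173 = -1794*1/1173 = -26/17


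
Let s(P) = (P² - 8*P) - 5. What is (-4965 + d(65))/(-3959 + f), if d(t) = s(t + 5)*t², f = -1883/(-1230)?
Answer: -22521804300/4867687 ≈ -4626.8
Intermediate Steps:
s(P) = -5 + P² - 8*P
f = 1883/1230 (f = -1883*(-1/1230) = 1883/1230 ≈ 1.5309)
d(t) = t²*(-45 + (5 + t)² - 8*t) (d(t) = (-5 + (t + 5)² - 8*(t + 5))*t² = (-5 + (5 + t)² - 8*(5 + t))*t² = (-5 + (5 + t)² + (-40 - 8*t))*t² = (-45 + (5 + t)² - 8*t)*t² = t²*(-45 + (5 + t)² - 8*t))
(-4965 + d(65))/(-3959 + f) = (-4965 + 65²*(-20 + 65² + 2*65))/(-3959 + 1883/1230) = (-4965 + 4225*(-20 + 4225 + 130))/(-4867687/1230) = (-4965 + 4225*4335)*(-1230/4867687) = (-4965 + 18315375)*(-1230/4867687) = 18310410*(-1230/4867687) = -22521804300/4867687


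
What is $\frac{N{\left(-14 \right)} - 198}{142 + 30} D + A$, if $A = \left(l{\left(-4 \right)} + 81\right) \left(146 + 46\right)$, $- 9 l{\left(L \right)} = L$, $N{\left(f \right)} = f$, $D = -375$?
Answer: $\frac{2076841}{129} \approx 16100.0$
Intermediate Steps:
$l{\left(L \right)} = - \frac{L}{9}$
$A = \frac{46912}{3}$ ($A = \left(\left(- \frac{1}{9}\right) \left(-4\right) + 81\right) \left(146 + 46\right) = \left(\frac{4}{9} + 81\right) 192 = \frac{733}{9} \cdot 192 = \frac{46912}{3} \approx 15637.0$)
$\frac{N{\left(-14 \right)} - 198}{142 + 30} D + A = \frac{-14 - 198}{142 + 30} \left(-375\right) + \frac{46912}{3} = - \frac{212}{172} \left(-375\right) + \frac{46912}{3} = \left(-212\right) \frac{1}{172} \left(-375\right) + \frac{46912}{3} = \left(- \frac{53}{43}\right) \left(-375\right) + \frac{46912}{3} = \frac{19875}{43} + \frac{46912}{3} = \frac{2076841}{129}$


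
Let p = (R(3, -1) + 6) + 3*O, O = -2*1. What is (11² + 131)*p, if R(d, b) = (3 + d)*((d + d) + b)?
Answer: 7560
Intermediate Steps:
R(d, b) = (3 + d)*(b + 2*d) (R(d, b) = (3 + d)*(2*d + b) = (3 + d)*(b + 2*d))
O = -2
p = 30 (p = ((2*3² + 3*(-1) + 6*3 - 1*3) + 6) + 3*(-2) = ((2*9 - 3 + 18 - 3) + 6) - 6 = ((18 - 3 + 18 - 3) + 6) - 6 = (30 + 6) - 6 = 36 - 6 = 30)
(11² + 131)*p = (11² + 131)*30 = (121 + 131)*30 = 252*30 = 7560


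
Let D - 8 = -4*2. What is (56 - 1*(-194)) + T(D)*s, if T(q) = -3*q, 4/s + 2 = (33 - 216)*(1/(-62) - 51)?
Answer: 250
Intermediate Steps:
D = 0 (D = 8 - 4*2 = 8 - 8 = 0)
s = 248/578705 (s = 4/(-2 + (33 - 216)*(1/(-62) - 51)) = 4/(-2 - 183*(-1/62 - 51)) = 4/(-2 - 183*(-3163/62)) = 4/(-2 + 578829/62) = 4/(578705/62) = 4*(62/578705) = 248/578705 ≈ 0.00042854)
(56 - 1*(-194)) + T(D)*s = (56 - 1*(-194)) - 3*0*(248/578705) = (56 + 194) + 0*(248/578705) = 250 + 0 = 250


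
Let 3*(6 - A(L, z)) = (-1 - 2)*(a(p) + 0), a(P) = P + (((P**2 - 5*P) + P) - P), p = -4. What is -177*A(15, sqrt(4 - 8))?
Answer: -6726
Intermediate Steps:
a(P) = P**2 - 4*P (a(P) = P + ((P**2 - 4*P) - P) = P + (P**2 - 5*P) = P**2 - 4*P)
A(L, z) = 38 (A(L, z) = 6 - (-1 - 2)*(-4*(-4 - 4) + 0)/3 = 6 - (-1)*(-4*(-8) + 0) = 6 - (-1)*(32 + 0) = 6 - (-1)*32 = 6 - 1/3*(-96) = 6 + 32 = 38)
-177*A(15, sqrt(4 - 8)) = -177*38 = -6726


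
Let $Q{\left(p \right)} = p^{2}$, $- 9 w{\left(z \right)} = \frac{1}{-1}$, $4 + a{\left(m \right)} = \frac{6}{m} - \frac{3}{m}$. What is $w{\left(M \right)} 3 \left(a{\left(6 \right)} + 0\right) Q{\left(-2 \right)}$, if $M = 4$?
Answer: $- \frac{14}{3} \approx -4.6667$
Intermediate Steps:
$a{\left(m \right)} = -4 + \frac{3}{m}$ ($a{\left(m \right)} = -4 + \left(\frac{6}{m} - \frac{3}{m}\right) = -4 + \frac{3}{m}$)
$w{\left(z \right)} = \frac{1}{9}$ ($w{\left(z \right)} = - \frac{1}{9 \left(-1\right)} = \left(- \frac{1}{9}\right) \left(-1\right) = \frac{1}{9}$)
$w{\left(M \right)} 3 \left(a{\left(6 \right)} + 0\right) Q{\left(-2 \right)} = \frac{3 \left(\left(-4 + \frac{3}{6}\right) + 0\right)}{9} \left(-2\right)^{2} = \frac{3 \left(\left(-4 + 3 \cdot \frac{1}{6}\right) + 0\right)}{9} \cdot 4 = \frac{3 \left(\left(-4 + \frac{1}{2}\right) + 0\right)}{9} \cdot 4 = \frac{3 \left(- \frac{7}{2} + 0\right)}{9} \cdot 4 = \frac{3 \left(- \frac{7}{2}\right)}{9} \cdot 4 = \frac{1}{9} \left(- \frac{21}{2}\right) 4 = \left(- \frac{7}{6}\right) 4 = - \frac{14}{3}$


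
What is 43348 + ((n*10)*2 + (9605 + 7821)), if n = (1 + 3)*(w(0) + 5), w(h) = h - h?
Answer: 61174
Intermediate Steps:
w(h) = 0
n = 20 (n = (1 + 3)*(0 + 5) = 4*5 = 20)
43348 + ((n*10)*2 + (9605 + 7821)) = 43348 + ((20*10)*2 + (9605 + 7821)) = 43348 + (200*2 + 17426) = 43348 + (400 + 17426) = 43348 + 17826 = 61174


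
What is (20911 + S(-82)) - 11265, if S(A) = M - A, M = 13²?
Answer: 9897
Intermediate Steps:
M = 169
S(A) = 169 - A
(20911 + S(-82)) - 11265 = (20911 + (169 - 1*(-82))) - 11265 = (20911 + (169 + 82)) - 11265 = (20911 + 251) - 11265 = 21162 - 11265 = 9897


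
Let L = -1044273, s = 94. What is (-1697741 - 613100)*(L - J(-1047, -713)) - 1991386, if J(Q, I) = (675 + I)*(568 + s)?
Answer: 2355015356011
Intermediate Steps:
J(Q, I) = 446850 + 662*I (J(Q, I) = (675 + I)*(568 + 94) = (675 + I)*662 = 446850 + 662*I)
(-1697741 - 613100)*(L - J(-1047, -713)) - 1991386 = (-1697741 - 613100)*(-1044273 - (446850 + 662*(-713))) - 1991386 = -2310841*(-1044273 - (446850 - 472006)) - 1991386 = -2310841*(-1044273 - 1*(-25156)) - 1991386 = -2310841*(-1044273 + 25156) - 1991386 = -2310841*(-1019117) - 1991386 = 2355017347397 - 1991386 = 2355015356011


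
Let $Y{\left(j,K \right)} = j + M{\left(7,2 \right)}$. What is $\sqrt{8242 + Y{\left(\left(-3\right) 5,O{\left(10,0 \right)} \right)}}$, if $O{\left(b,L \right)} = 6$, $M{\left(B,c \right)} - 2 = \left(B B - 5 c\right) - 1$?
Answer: $\sqrt{8267} \approx 90.923$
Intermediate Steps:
$M{\left(B,c \right)} = 1 + B^{2} - 5 c$ ($M{\left(B,c \right)} = 2 - \left(1 + 5 c - B B\right) = 2 - \left(1 - B^{2} + 5 c\right) = 1 + B^{2} - 5 c$)
$Y{\left(j,K \right)} = 40 + j$ ($Y{\left(j,K \right)} = j + \left(1 + 7^{2} - 10\right) = j + \left(1 + 49 - 10\right) = j + 40 = 40 + j$)
$\sqrt{8242 + Y{\left(\left(-3\right) 5,O{\left(10,0 \right)} \right)}} = \sqrt{8242 + \left(40 - 15\right)} = \sqrt{8242 + 25} = \sqrt{8267}$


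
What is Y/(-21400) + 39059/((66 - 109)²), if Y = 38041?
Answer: 765524791/39568600 ≈ 19.347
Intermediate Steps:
Y/(-21400) + 39059/((66 - 109)²) = 38041/(-21400) + 39059/((66 - 109)²) = 38041*(-1/21400) + 39059/((-43)²) = -38041/21400 + 39059/1849 = 765524791/39568600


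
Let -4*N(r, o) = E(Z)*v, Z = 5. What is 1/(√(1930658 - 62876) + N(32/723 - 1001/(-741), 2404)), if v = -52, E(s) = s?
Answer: -65/1863557 + 7*√38118/1863557 ≈ 0.00069849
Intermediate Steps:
N(r, o) = 65 (N(r, o) = -5*(-52)/4 = -¼*(-260) = 65)
1/(√(1930658 - 62876) + N(32/723 - 1001/(-741), 2404)) = 1/(√(1930658 - 62876) + 65) = 1/(√1867782 + 65) = 1/(7*√38118 + 65) = 1/(65 + 7*√38118)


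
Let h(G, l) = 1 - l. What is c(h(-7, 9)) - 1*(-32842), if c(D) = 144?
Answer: 32986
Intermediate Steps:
c(h(-7, 9)) - 1*(-32842) = 144 - 1*(-32842) = 144 + 32842 = 32986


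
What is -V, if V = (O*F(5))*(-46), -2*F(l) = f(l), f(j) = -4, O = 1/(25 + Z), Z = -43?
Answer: -46/9 ≈ -5.1111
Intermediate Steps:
O = -1/18 (O = 1/(25 - 43) = 1/(-18) = -1/18 ≈ -0.055556)
F(l) = 2 (F(l) = -½*(-4) = 2)
V = 46/9 (V = -1/18*2*(-46) = -⅑*(-46) = 46/9 ≈ 5.1111)
-V = -1*46/9 = -46/9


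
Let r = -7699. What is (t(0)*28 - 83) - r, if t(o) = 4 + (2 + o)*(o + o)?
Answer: 7728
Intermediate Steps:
t(o) = 4 + 2*o*(2 + o) (t(o) = 4 + (2 + o)*(2*o) = 4 + 2*o*(2 + o))
(t(0)*28 - 83) - r = ((4 + 2*0**2 + 4*0)*28 - 83) - 1*(-7699) = ((4 + 2*0 + 0)*28 - 83) + 7699 = ((4 + 0 + 0)*28 - 83) + 7699 = (4*28 - 83) + 7699 = (112 - 83) + 7699 = 29 + 7699 = 7728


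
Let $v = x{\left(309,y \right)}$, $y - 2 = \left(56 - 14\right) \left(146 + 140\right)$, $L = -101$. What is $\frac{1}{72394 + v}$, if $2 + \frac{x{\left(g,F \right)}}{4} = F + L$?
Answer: $\frac{1}{120038} \approx 8.3307 \cdot 10^{-6}$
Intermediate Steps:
$y = 12014$ ($y = 2 + \left(56 - 14\right) \left(146 + 140\right) = 2 + 42 \cdot 286 = 2 + 12012 = 12014$)
$x{\left(g,F \right)} = -412 + 4 F$ ($x{\left(g,F \right)} = -8 + 4 \left(F - 101\right) = -8 + 4 \left(-101 + F\right) = -8 + \left(-404 + 4 F\right) = -412 + 4 F$)
$v = 47644$ ($v = -412 + 4 \cdot 12014 = -412 + 48056 = 47644$)
$\frac{1}{72394 + v} = \frac{1}{72394 + 47644} = \frac{1}{120038}$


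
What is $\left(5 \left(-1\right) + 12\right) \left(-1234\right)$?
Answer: $-8638$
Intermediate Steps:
$\left(5 \left(-1\right) + 12\right) \left(-1234\right) = \left(-5 + 12\right) \left(-1234\right) = 7 \left(-1234\right) = -8638$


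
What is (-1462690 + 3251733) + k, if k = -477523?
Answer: 1311520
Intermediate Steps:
(-1462690 + 3251733) + k = (-1462690 + 3251733) - 477523 = 1789043 - 477523 = 1311520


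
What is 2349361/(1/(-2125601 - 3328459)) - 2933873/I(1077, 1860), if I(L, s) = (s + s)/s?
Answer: -25627114645193/2 ≈ -1.2814e+13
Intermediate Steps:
I(L, s) = 2 (I(L, s) = (2*s)/s = 2)
2349361/(1/(-2125601 - 3328459)) - 2933873/I(1077, 1860) = 2349361/(1/(-2125601 - 3328459)) - 2933873/2 = 2349361/(1/(-5454060)) - 2933873*½ = 2349361/(-1/5454060) - 2933873/2 = 2349361*(-5454060) - 2933873/2 = -12813555855660 - 2933873/2 = -25627114645193/2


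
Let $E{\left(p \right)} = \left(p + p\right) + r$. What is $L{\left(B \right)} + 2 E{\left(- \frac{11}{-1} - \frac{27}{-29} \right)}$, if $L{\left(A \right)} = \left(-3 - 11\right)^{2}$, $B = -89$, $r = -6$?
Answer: $\frac{6720}{29} \approx 231.72$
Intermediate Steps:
$E{\left(p \right)} = -6 + 2 p$ ($E{\left(p \right)} = \left(p + p\right) - 6 = 2 p - 6 = -6 + 2 p$)
$L{\left(A \right)} = 196$ ($L{\left(A \right)} = \left(-14\right)^{2} = 196$)
$L{\left(B \right)} + 2 E{\left(- \frac{11}{-1} - \frac{27}{-29} \right)} = 196 + 2 \left(-6 + 2 \left(- \frac{11}{-1} - \frac{27}{-29}\right)\right) = 196 + 2 \left(-6 + 2 \left(\left(-11\right) \left(-1\right) - - \frac{27}{29}\right)\right) = 196 + 2 \left(-6 + 2 \left(11 + \frac{27}{29}\right)\right) = 196 + 2 \left(-6 + 2 \cdot \frac{346}{29}\right) = 196 + 2 \left(-6 + \frac{692}{29}\right) = 196 + 2 \cdot \frac{518}{29} = 196 + \frac{1036}{29} = \frac{6720}{29}$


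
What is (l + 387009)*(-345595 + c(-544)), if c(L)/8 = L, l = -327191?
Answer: -20933129646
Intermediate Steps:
c(L) = 8*L
(l + 387009)*(-345595 + c(-544)) = (-327191 + 387009)*(-345595 + 8*(-544)) = 59818*(-345595 - 4352) = 59818*(-349947) = -20933129646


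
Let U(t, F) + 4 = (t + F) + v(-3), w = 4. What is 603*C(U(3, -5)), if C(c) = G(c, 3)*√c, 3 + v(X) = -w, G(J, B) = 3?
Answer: 1809*I*√13 ≈ 6522.4*I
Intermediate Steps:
v(X) = -7 (v(X) = -3 - 1*4 = -3 - 4 = -7)
U(t, F) = -11 + F + t (U(t, F) = -4 + ((t + F) - 7) = -4 + ((F + t) - 7) = -4 + (-7 + F + t) = -11 + F + t)
C(c) = 3*√c
603*C(U(3, -5)) = 603*(3*√(-11 - 5 + 3)) = 603*(3*√(-13)) = 603*(3*(I*√13)) = 603*(3*I*√13) = 1809*I*√13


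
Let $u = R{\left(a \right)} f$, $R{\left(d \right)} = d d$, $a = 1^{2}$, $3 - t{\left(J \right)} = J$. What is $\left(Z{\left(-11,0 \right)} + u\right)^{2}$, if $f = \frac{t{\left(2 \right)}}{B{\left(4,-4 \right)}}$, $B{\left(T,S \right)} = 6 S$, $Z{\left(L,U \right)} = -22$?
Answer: $\frac{279841}{576} \approx 485.83$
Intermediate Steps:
$t{\left(J \right)} = 3 - J$
$a = 1$
$R{\left(d \right)} = d^{2}$
$f = - \frac{1}{24}$ ($f = \frac{3 - 2}{6 \left(-4\right)} = \frac{3 - 2}{-24} = 1 \left(- \frac{1}{24}\right) = - \frac{1}{24} \approx -0.041667$)
$u = - \frac{1}{24}$ ($u = 1^{2} \left(- \frac{1}{24}\right) = 1 \left(- \frac{1}{24}\right) = - \frac{1}{24} \approx -0.041667$)
$\left(Z{\left(-11,0 \right)} + u\right)^{2} = \left(-22 - \frac{1}{24}\right)^{2} = \left(- \frac{529}{24}\right)^{2} = \frac{279841}{576}$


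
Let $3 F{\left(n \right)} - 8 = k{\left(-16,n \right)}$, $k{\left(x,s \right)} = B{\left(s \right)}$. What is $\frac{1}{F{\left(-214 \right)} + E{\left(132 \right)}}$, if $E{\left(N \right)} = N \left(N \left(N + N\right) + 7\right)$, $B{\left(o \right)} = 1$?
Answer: $\frac{1}{4600863} \approx 2.1735 \cdot 10^{-7}$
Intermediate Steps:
$k{\left(x,s \right)} = 1$
$F{\left(n \right)} = 3$ ($F{\left(n \right)} = \frac{8}{3} + \frac{1}{3} \cdot 1 = \frac{8}{3} + \frac{1}{3} = 3$)
$E{\left(N \right)} = N \left(7 + 2 N^{2}\right)$ ($E{\left(N \right)} = N \left(N 2 N + 7\right) = N \left(2 N^{2} + 7\right) = N \left(7 + 2 N^{2}\right)$)
$\frac{1}{F{\left(-214 \right)} + E{\left(132 \right)}} = \frac{1}{3 + 132 \left(7 + 2 \cdot 132^{2}\right)} = \frac{1}{3 + 132 \left(7 + 2 \cdot 17424\right)} = \frac{1}{3 + 132 \left(7 + 34848\right)} = \frac{1}{3 + 132 \cdot 34855} = \frac{1}{3 + 4600860} = \frac{1}{4600863}$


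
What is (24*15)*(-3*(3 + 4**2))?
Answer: -20520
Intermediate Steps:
(24*15)*(-3*(3 + 4**2)) = 360*(-3*(3 + 16)) = 360*(-3*19) = 360*(-57) = -20520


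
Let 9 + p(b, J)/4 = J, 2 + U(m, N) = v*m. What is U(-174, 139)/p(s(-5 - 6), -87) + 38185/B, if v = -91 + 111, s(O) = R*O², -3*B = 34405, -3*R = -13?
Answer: 1082987/188736 ≈ 5.7381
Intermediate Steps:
R = 13/3 (R = -⅓*(-13) = 13/3 ≈ 4.3333)
B = -34405/3 (B = -⅓*34405 = -34405/3 ≈ -11468.)
s(O) = 13*O²/3
v = 20
U(m, N) = -2 + 20*m
p(b, J) = -36 + 4*J
U(-174, 139)/p(s(-5 - 6), -87) + 38185/B = (-2 + 20*(-174))/(-36 + 4*(-87)) + 38185/(-34405/3) = (-2 - 3480)/(-36 - 348) + 38185*(-3/34405) = -3482/(-384) - 3273/983 = -3482*(-1/384) - 3273/983 = 1741/192 - 3273/983 = 1082987/188736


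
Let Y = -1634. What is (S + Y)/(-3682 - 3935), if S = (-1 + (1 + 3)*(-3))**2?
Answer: 1465/7617 ≈ 0.19233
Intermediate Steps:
S = 169 (S = (-1 + 4*(-3))**2 = (-1 - 12)**2 = (-13)**2 = 169)
(S + Y)/(-3682 - 3935) = (169 - 1634)/(-3682 - 3935) = -1465/(-7617) = -1465*(-1/7617) = 1465/7617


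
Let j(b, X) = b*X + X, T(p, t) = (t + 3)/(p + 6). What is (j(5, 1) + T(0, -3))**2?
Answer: 36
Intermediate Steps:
T(p, t) = (3 + t)/(6 + p)
j(b, X) = X + X*b (j(b, X) = X*b + X = X + X*b)
(j(5, 1) + T(0, -3))**2 = (1*(1 + 5) + (3 - 3)/(6 + 0))**2 = (1*6 + 0/6)**2 = (6 + (1/6)*0)**2 = (6 + 0)**2 = 6**2 = 36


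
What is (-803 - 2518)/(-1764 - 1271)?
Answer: 3321/3035 ≈ 1.0942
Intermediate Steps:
(-803 - 2518)/(-1764 - 1271) = -3321/(-3035) = -3321*(-1/3035) = 3321/3035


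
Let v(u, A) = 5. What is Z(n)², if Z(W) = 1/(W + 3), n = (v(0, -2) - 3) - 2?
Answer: ⅑ ≈ 0.11111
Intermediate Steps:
n = 0 (n = (5 - 3) - 2 = 2 - 2 = 0)
Z(W) = 1/(3 + W)
Z(n)² = (1/(3 + 0))² = (1/3)² = (⅓)² = ⅑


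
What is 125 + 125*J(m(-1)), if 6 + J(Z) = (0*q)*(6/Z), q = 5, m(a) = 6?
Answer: -625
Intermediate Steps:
J(Z) = -6 (J(Z) = -6 + (0*5)*(6/Z) = -6 + 0*(6/Z) = -6 + 0 = -6)
125 + 125*J(m(-1)) = 125 + 125*(-6) = 125 - 750 = -625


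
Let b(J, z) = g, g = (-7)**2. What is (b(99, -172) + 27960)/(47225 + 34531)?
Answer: 37/108 ≈ 0.34259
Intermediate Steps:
g = 49
b(J, z) = 49
(b(99, -172) + 27960)/(47225 + 34531) = (49 + 27960)/(47225 + 34531) = 28009/81756 = 28009*(1/81756) = 37/108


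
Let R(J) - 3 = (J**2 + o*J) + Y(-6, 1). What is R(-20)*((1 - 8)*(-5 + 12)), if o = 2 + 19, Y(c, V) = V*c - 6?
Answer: 1421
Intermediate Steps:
Y(c, V) = -6 + V*c
o = 21
R(J) = -9 + J**2 + 21*J (R(J) = 3 + ((J**2 + 21*J) + (-6 + 1*(-6))) = 3 + ((J**2 + 21*J) + (-6 - 6)) = 3 + ((J**2 + 21*J) - 12) = 3 + (-12 + J**2 + 21*J) = -9 + J**2 + 21*J)
R(-20)*((1 - 8)*(-5 + 12)) = (-9 + (-20)**2 + 21*(-20))*((1 - 8)*(-5 + 12)) = (-9 + 400 - 420)*(-7*7) = -29*(-49) = 1421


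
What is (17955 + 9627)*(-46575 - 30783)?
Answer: -2133688356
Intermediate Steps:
(17955 + 9627)*(-46575 - 30783) = 27582*(-77358) = -2133688356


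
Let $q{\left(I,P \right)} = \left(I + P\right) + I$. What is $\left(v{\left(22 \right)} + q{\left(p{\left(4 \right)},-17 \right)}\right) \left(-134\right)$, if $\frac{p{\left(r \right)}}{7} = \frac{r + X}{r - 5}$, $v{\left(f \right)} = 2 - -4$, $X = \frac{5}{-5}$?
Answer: $7102$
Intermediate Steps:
$X = -1$ ($X = 5 \left(- \frac{1}{5}\right) = -1$)
$v{\left(f \right)} = 6$ ($v{\left(f \right)} = 2 + 4 = 6$)
$p{\left(r \right)} = \frac{7 \left(-1 + r\right)}{-5 + r}$ ($p{\left(r \right)} = 7 \frac{r - 1}{r - 5} = 7 \frac{-1 + r}{-5 + r} = \frac{7 \left(-1 + r\right)}{-5 + r}$)
$q{\left(I,P \right)} = P + 2 I$
$\left(v{\left(22 \right)} + q{\left(p{\left(4 \right)},-17 \right)}\right) \left(-134\right) = \left(6 + \left(-17 + 2 \frac{7 \left(-1 + 4\right)}{-5 + 4}\right)\right) \left(-134\right) = \left(6 + \left(-17 + 2 \cdot 7 \frac{1}{-1} \cdot 3\right)\right) \left(-134\right) = \left(6 + \left(-17 + 2 \cdot 7 \left(-1\right) 3\right)\right) \left(-134\right) = \left(6 + \left(-17 + 2 \left(-21\right)\right)\right) \left(-134\right) = \left(6 - 59\right) \left(-134\right) = \left(-53\right) \left(-134\right) = 7102$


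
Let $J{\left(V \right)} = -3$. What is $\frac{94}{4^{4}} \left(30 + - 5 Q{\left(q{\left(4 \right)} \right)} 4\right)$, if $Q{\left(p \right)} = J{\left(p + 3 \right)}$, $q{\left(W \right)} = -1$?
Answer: $\frac{2115}{64} \approx 33.047$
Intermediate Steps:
$Q{\left(p \right)} = -3$
$\frac{94}{4^{4}} \left(30 + - 5 Q{\left(q{\left(4 \right)} \right)} 4\right) = \frac{94}{4^{4}} \left(30 + \left(-5\right) \left(-3\right) 4\right) = \frac{94}{256} \left(30 + 15 \cdot 4\right) = 94 \cdot \frac{1}{256} \left(30 + 60\right) = \frac{47}{128} \cdot 90 = \frac{2115}{64}$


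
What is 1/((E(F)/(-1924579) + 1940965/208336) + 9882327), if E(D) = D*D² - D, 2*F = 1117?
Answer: 400959090544/3962376288117230533 ≈ 1.0119e-7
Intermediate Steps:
F = 1117/2 (F = (½)*1117 = 1117/2 ≈ 558.50)
E(D) = D³ - D
1/((E(F)/(-1924579) + 1940965/208336) + 9882327) = 1/((((1117/2)³ - 1*1117/2)/(-1924579) + 1940965/208336) + 9882327) = 1/(((1393668613/8 - 1117/2)*(-1/1924579) + 1940965*(1/208336)) + 9882327) = 1/(((1393664145/8)*(-1/1924579) + 1940965/208336) + 9882327) = 1/((-1393664145/15396632 + 1940965/208336) + 9882327) = 1/(-32558261185355/400959090544 + 9882327) = 1/(3962376288117230533/400959090544) = 400959090544/3962376288117230533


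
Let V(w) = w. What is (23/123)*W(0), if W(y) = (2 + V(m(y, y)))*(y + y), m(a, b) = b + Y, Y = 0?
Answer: 0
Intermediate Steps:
m(a, b) = b (m(a, b) = b + 0 = b)
W(y) = 2*y*(2 + y) (W(y) = (2 + y)*(y + y) = (2 + y)*(2*y) = 2*y*(2 + y))
(23/123)*W(0) = (23/123)*(2*0*(2 + 0)) = (23*(1/123))*(2*0*2) = (23/123)*0 = 0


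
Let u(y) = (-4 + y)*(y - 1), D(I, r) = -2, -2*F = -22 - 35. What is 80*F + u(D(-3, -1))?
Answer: 2298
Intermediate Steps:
F = 57/2 (F = -(-22 - 35)/2 = -1/2*(-57) = 57/2 ≈ 28.500)
u(y) = (-1 + y)*(-4 + y) (u(y) = (-4 + y)*(-1 + y) = (-1 + y)*(-4 + y))
80*F + u(D(-3, -1)) = 80*(57/2) + (4 + (-2)**2 - 5*(-2)) = 2280 + (4 + 4 + 10) = 2280 + 18 = 2298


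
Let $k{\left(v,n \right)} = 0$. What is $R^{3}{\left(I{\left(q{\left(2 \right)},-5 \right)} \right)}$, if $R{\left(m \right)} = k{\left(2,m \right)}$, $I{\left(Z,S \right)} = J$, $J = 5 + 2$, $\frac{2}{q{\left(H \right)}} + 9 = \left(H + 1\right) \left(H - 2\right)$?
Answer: $0$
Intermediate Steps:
$q{\left(H \right)} = \frac{2}{-9 + \left(1 + H\right) \left(-2 + H\right)}$ ($q{\left(H \right)} = \frac{2}{-9 + \left(H + 1\right) \left(H - 2\right)} = \frac{2}{-9 + \left(1 + H\right) \left(-2 + H\right)}$)
$J = 7$
$I{\left(Z,S \right)} = 7$
$R{\left(m \right)} = 0$
$R^{3}{\left(I{\left(q{\left(2 \right)},-5 \right)} \right)} = 0^{3} = 0$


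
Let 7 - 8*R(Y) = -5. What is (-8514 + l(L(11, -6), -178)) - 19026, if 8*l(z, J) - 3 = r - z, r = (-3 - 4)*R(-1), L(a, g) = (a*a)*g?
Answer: -439203/16 ≈ -27450.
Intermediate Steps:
L(a, g) = g*a² (L(a, g) = a²*g = g*a²)
R(Y) = 3/2 (R(Y) = 7/8 - ⅛*(-5) = 7/8 + 5/8 = 3/2)
r = -21/2 (r = (-3 - 4)*(3/2) = -7*3/2 = -21/2 ≈ -10.500)
l(z, J) = -15/16 - z/8 (l(z, J) = 3/8 + (-21/2 - z)/8 = 3/8 + (-21/16 - z/8) = -15/16 - z/8)
(-8514 + l(L(11, -6), -178)) - 19026 = (-8514 + (-15/16 - (-3)*11²/4)) - 19026 = (-8514 + (-15/16 - (-3)*121/4)) - 19026 = (-8514 + (-15/16 - ⅛*(-726))) - 19026 = (-8514 + (-15/16 + 363/4)) - 19026 = (-8514 + 1437/16) - 19026 = -134787/16 - 19026 = -439203/16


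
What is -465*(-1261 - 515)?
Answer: 825840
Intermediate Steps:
-465*(-1261 - 515) = -465*(-1776) = 825840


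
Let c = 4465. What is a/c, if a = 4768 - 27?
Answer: 4741/4465 ≈ 1.0618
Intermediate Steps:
a = 4741
a/c = 4741/4465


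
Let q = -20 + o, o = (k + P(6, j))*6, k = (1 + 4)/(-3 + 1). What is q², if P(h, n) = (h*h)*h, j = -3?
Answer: 1590121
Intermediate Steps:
P(h, n) = h³ (P(h, n) = h²*h = h³)
k = -5/2 (k = 5/(-2) = 5*(-½) = -5/2 ≈ -2.5000)
o = 1281 (o = (-5/2 + 6³)*6 = (-5/2 + 216)*6 = (427/2)*6 = 1281)
q = 1261 (q = -20 + 1281 = 1261)
q² = 1261² = 1590121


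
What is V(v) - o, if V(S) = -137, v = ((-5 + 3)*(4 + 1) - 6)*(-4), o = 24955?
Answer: -25092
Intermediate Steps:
v = 64 (v = (-2*5 - 6)*(-4) = (-10 - 6)*(-4) = -16*(-4) = 64)
V(v) - o = -137 - 1*24955 = -137 - 24955 = -25092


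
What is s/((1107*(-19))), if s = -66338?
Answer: 1618/513 ≈ 3.1540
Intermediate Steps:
s/((1107*(-19))) = -66338/(1107*(-19)) = -66338/(-21033) = -66338*(-1/21033) = 1618/513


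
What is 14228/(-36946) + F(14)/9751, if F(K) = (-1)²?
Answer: -202187/525161 ≈ -0.38500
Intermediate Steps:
F(K) = 1
14228/(-36946) + F(14)/9751 = 14228/(-36946) + 1/9751 = 14228*(-1/36946) + 1*(1/9751) = -7114/18473 + 1/9751 = -202187/525161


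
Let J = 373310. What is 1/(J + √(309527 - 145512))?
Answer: 74662/27872038417 - √164015/139360192085 ≈ 2.6758e-6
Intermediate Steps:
1/(J + √(309527 - 145512)) = 1/(373310 + √(309527 - 145512)) = 1/(373310 + √164015)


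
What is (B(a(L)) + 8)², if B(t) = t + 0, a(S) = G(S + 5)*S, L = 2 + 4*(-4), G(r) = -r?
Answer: 13924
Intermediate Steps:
L = -14 (L = 2 - 16 = -14)
a(S) = S*(-5 - S) (a(S) = (-(S + 5))*S = (-(5 + S))*S = (-5 - S)*S = S*(-5 - S))
B(t) = t
(B(a(L)) + 8)² = (-1*(-14)*(5 - 14) + 8)² = (-1*(-14)*(-9) + 8)² = (-126 + 8)² = (-118)² = 13924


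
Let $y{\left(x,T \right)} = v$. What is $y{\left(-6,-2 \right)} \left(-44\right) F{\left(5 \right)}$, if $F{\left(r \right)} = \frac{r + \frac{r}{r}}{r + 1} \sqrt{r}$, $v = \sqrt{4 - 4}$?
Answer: $0$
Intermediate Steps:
$v = 0$ ($v = \sqrt{0} = 0$)
$y{\left(x,T \right)} = 0$
$F{\left(r \right)} = \sqrt{r}$ ($F{\left(r \right)} = \frac{r + 1}{1 + r} \sqrt{r} = \frac{1 + r}{1 + r} \sqrt{r} = 1 \sqrt{r} = \sqrt{r}$)
$y{\left(-6,-2 \right)} \left(-44\right) F{\left(5 \right)} = 0 \left(-44\right) \sqrt{5} = 0 \sqrt{5} = 0$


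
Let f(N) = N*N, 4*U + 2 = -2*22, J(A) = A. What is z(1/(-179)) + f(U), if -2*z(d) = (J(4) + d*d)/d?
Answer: 351021/716 ≈ 490.25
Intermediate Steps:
U = -23/2 (U = -½ + (-2*22)/4 = -½ + (¼)*(-44) = -½ - 11 = -23/2 ≈ -11.500)
f(N) = N²
z(d) = -(4 + d²)/(2*d) (z(d) = -(4 + d*d)/(2*d) = -(4 + d²)/(2*d))
z(1/(-179)) + f(U) = (-2/(1/(-179)) - ½/(-179)) + (-23/2)² = (-2/(-1/179) - ½*(-1/179)) + 529/4 = (-2*(-179) + 1/358) + 529/4 = (358 + 1/358) + 529/4 = 128165/358 + 529/4 = 351021/716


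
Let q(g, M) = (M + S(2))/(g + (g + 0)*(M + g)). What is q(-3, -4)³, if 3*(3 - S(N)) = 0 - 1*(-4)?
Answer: -343/157464 ≈ -0.0021783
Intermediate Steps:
S(N) = 5/3 (S(N) = 3 - (0 - 1*(-4))/3 = 3 - (0 + 4)/3 = 3 - ⅓*4 = 3 - 4/3 = 5/3)
q(g, M) = (5/3 + M)/(g + g*(M + g)) (q(g, M) = (M + 5/3)/(g + (g + 0)*(M + g)) = (5/3 + M)/(g + g*(M + g)))
q(-3, -4)³ = ((5/3 - 4)/((-3)*(1 - 4 - 3)))³ = (-⅓*(-7/3)/(-6))³ = (-⅓*(-⅙)*(-7/3))³ = (-7/54)³ = -343/157464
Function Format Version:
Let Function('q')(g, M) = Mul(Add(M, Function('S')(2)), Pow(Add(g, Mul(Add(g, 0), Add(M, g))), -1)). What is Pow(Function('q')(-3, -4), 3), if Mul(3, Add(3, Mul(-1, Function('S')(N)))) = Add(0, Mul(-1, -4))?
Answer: Rational(-343, 157464) ≈ -0.0021783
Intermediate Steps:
Function('S')(N) = Rational(5, 3) (Function('S')(N) = Add(3, Mul(Rational(-1, 3), Add(0, Mul(-1, -4)))) = Add(3, Mul(Rational(-1, 3), Add(0, 4))) = Add(3, Mul(Rational(-1, 3), 4)) = Add(3, Rational(-4, 3)) = Rational(5, 3))
Function('q')(g, M) = Mul(Pow(Add(g, Mul(g, Add(M, g))), -1), Add(Rational(5, 3), M)) (Function('q')(g, M) = Mul(Add(M, Rational(5, 3)), Pow(Add(g, Mul(Add(g, 0), Add(M, g))), -1)) = Mul(Add(Rational(5, 3), M), Pow(Add(g, Mul(g, Add(M, g))), -1)) = Mul(Pow(Add(g, Mul(g, Add(M, g))), -1), Add(Rational(5, 3), M)))
Pow(Function('q')(-3, -4), 3) = Pow(Mul(Pow(-3, -1), Pow(Add(1, -4, -3), -1), Add(Rational(5, 3), -4)), 3) = Pow(Mul(Rational(-1, 3), Pow(-6, -1), Rational(-7, 3)), 3) = Pow(Mul(Rational(-1, 3), Rational(-1, 6), Rational(-7, 3)), 3) = Pow(Rational(-7, 54), 3) = Rational(-343, 157464)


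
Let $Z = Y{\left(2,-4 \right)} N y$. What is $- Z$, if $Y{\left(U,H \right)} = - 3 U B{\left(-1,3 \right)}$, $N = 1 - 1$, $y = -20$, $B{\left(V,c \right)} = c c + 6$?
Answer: $0$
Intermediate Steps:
$B{\left(V,c \right)} = 6 + c^{2}$ ($B{\left(V,c \right)} = c^{2} + 6 = 6 + c^{2}$)
$N = 0$ ($N = 1 - 1 = 0$)
$Y{\left(U,H \right)} = - 45 U$ ($Y{\left(U,H \right)} = - 3 U \left(6 + 3^{2}\right) = - 3 U \left(6 + 9\right) = - 3 U 15 = - 45 U$)
$Z = 0$ ($Z = \left(-45\right) 2 \cdot 0 \left(-20\right) = \left(-90\right) 0 \left(-20\right) = 0 \left(-20\right) = 0$)
$- Z = \left(-1\right) 0 = 0$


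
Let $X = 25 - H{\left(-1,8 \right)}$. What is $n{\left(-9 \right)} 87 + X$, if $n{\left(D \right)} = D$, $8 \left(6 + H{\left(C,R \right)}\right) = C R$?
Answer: $-751$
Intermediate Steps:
$H{\left(C,R \right)} = -6 + \frac{C R}{8}$
$X = 32$ ($X = 25 - \left(-6 + \frac{1}{8} \left(-1\right) 8\right) = 25 - \left(-6 - 1\right) = 25 - -7 = 25 + 7 = 32$)
$n{\left(-9 \right)} 87 + X = \left(-9\right) 87 + 32 = -783 + 32 = -751$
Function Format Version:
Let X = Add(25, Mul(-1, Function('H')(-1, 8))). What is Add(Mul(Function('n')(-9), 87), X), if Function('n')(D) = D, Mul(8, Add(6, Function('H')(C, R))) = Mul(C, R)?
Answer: -751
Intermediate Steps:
Function('H')(C, R) = Add(-6, Mul(Rational(1, 8), C, R)) (Function('H')(C, R) = Add(-6, Mul(Rational(1, 8), Mul(C, R))) = Add(-6, Mul(Rational(1, 8), C, R)))
X = 32 (X = Add(25, Mul(-1, Add(-6, Mul(Rational(1, 8), -1, 8)))) = Add(25, Mul(-1, Add(-6, -1))) = Add(25, Mul(-1, -7)) = Add(25, 7) = 32)
Add(Mul(Function('n')(-9), 87), X) = Add(Mul(-9, 87), 32) = Add(-783, 32) = -751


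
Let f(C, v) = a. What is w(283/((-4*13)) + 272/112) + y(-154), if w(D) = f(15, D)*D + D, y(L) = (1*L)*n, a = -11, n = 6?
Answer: -162683/182 ≈ -893.86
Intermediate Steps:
f(C, v) = -11
y(L) = 6*L (y(L) = (1*L)*6 = L*6 = 6*L)
w(D) = -10*D (w(D) = -11*D + D = -10*D)
w(283/((-4*13)) + 272/112) + y(-154) = -10*(283/((-4*13)) + 272/112) + 6*(-154) = -10*(283/(-52) + 272*(1/112)) - 924 = -10*(283*(-1/52) + 17/7) - 924 = -10*(-283/52 + 17/7) - 924 = -10*(-1097/364) - 924 = 5485/182 - 924 = -162683/182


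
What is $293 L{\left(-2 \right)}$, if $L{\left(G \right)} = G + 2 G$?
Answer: $-1758$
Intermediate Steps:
$L{\left(G \right)} = 3 G$
$293 L{\left(-2 \right)} = 293 \cdot 3 \left(-2\right) = 293 \left(-6\right) = -1758$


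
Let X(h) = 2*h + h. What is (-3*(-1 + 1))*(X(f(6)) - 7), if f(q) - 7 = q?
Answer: 0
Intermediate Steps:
f(q) = 7 + q
X(h) = 3*h
(-3*(-1 + 1))*(X(f(6)) - 7) = (-3*(-1 + 1))*(3*(7 + 6) - 7) = (-3*0)*(3*13 - 7) = 0*(39 - 7) = 0*32 = 0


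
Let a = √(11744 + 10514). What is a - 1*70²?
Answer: -4900 + √22258 ≈ -4750.8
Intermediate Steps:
a = √22258 ≈ 149.19
a - 1*70² = √22258 - 1*70² = √22258 - 1*4900 = √22258 - 4900 = -4900 + √22258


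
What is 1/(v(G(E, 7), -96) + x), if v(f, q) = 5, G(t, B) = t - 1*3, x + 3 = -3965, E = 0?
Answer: -1/3963 ≈ -0.00025233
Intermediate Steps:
x = -3968 (x = -3 - 3965 = -3968)
G(t, B) = -3 + t (G(t, B) = t - 3 = -3 + t)
1/(v(G(E, 7), -96) + x) = 1/(5 - 3968) = 1/(-3963) = -1/3963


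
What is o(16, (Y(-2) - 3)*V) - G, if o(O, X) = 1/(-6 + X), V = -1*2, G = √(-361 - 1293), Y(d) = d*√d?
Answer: I*(-√1654 - √2/8) ≈ -40.846*I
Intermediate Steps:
Y(d) = d^(3/2)
G = I*√1654 (G = √(-1654) = I*√1654 ≈ 40.669*I)
V = -2
o(16, (Y(-2) - 3)*V) - G = 1/(-6 + ((-2)^(3/2) - 3)*(-2)) - I*√1654 = 1/(-6 + (-2*I*√2 - 3)*(-2)) - I*√1654 = 1/(-6 + (-3 - 2*I*√2)*(-2)) - I*√1654 = 1/(-6 + (6 + 4*I*√2)) - I*√1654 = 1/(4*I*√2) - I*√1654 = -I*√2/8 - I*√1654 = -I*√1654 - I*√2/8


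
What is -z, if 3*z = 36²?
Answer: -432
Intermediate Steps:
z = 432 (z = (⅓)*36² = (⅓)*1296 = 432)
-z = -1*432 = -432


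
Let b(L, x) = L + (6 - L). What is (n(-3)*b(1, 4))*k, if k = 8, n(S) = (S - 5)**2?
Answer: 3072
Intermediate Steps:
n(S) = (-5 + S)**2
b(L, x) = 6
(n(-3)*b(1, 4))*k = ((-5 - 3)**2*6)*8 = ((-8)**2*6)*8 = (64*6)*8 = 384*8 = 3072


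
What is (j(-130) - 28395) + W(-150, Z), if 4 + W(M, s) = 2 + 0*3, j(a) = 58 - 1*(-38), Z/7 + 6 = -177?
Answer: -28301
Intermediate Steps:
Z = -1281 (Z = -42 + 7*(-177) = -42 - 1239 = -1281)
j(a) = 96 (j(a) = 58 + 38 = 96)
W(M, s) = -2 (W(M, s) = -4 + (2 + 0*3) = -4 + (2 + 0) = -4 + 2 = -2)
(j(-130) - 28395) + W(-150, Z) = (96 - 28395) - 2 = -28299 - 2 = -28301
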